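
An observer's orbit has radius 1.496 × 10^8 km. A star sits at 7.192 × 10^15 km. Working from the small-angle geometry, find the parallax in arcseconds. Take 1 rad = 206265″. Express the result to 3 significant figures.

θ ≈ B/d = (1.496 × 10^8) / (7.192 × 10^15) = 2.0801 × 10^-8 rad.
In arcseconds: 2.0801 × 10^-8 × 206265 = 0.0042905″.

0.00429 arcsec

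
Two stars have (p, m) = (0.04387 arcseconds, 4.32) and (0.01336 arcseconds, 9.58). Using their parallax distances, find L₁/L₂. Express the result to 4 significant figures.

L₁/L₂ = 11.78

d₁ = 1/p₁ = 1/0.04387″ = 22.795 pc; d₂ = 1/p₂ = 1/0.01336″ = 74.85 pc.
M₁ = m₁ − 5 log₁₀ d₁ + 5 = 4.32 − 6.7892 + 5 = 2.5308.
M₂ = 9.58 − 9.3710 + 5 = 5.2090.
L₁/L₂ = 10^(0.4(M₂ − M₁)) = 10^(0.4 × 2.6782) = 10^1.07128 = 11.784.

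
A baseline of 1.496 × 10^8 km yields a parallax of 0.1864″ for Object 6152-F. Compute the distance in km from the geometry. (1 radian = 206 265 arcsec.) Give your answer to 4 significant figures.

1.655 × 10^14 km

θ = 0.1864″ = 0.1864/206265 = 9.0369 × 10^-7 rad.
d = B/θ = (1.496 × 10^8) / (9.0369 × 10^-7) = 1.6554 × 10^14 km.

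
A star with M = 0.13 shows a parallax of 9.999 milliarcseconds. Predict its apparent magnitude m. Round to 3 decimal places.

m = 5.130

d = 1/p = 1/0.009999″ = 100.01 pc.
m − M = 5 log₁₀ d − 5 = 5 log₁₀(100.01) − 5 = 10.0002 − 5 = 5.0002.
m = M + (m − M) = 0.13 + 5.0002 = 5.130.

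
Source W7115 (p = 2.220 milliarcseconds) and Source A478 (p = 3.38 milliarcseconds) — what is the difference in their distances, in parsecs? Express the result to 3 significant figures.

d_A = 1/0.002220″ = 450.45 pc; d_B = 1/0.003380″ = 295.86 pc.
|d_B − d_A| = |295.86 − 450.45| = 154.59 pc.

155 pc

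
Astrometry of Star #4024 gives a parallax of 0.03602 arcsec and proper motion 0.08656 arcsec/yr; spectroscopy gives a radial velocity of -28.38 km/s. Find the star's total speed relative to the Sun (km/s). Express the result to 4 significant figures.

30.58 km/s

d = 1/p = 1/0.03602″ = 27.762 pc.
v_t = 4.740 μ d = 4.740 × 0.08656 × 27.762 = 11.391 km/s.
v = √(v_r² + v_t²) = √((-28.38)² + 11.391²) = √935.179 = 30.581 km/s.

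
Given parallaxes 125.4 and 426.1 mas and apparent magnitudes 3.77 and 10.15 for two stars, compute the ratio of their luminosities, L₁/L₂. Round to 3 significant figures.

L₁/L₂ = 4120

d₁ = 1/p₁ = 1/0.1254″ = 7.9745 pc; d₂ = 1/p₂ = 1/0.4261″ = 2.3469 pc.
M₁ = m₁ − 5 log₁₀ d₁ + 5 = 3.77 − 4.5085 + 5 = 4.2615.
M₂ = 10.15 − 1.8525 + 5 = 13.2975.
L₁/L₂ = 10^(0.4(M₂ − M₁)) = 10^(0.4 × 9.0360) = 10^3.61440 = 4115.3.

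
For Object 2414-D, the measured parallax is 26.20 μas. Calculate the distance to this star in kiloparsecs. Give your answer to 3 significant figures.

38.2 kpc

p = 26.20 μas = 0.00002620 arcsec.
d = 1/p = 1/0.00002620 = 38168 pc.
= 38.168 kpc.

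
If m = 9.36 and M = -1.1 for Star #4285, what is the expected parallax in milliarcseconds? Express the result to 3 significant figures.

0.809 mas

m − M = 9.36 − (-1.1) = 10.46.
d = 10^((m−M)/5 + 1) = 10^3.092 = 1235.9 pc.
p = 1/d = 1/1235.9 = 0.00080913 arcsec = 0.80913 mas.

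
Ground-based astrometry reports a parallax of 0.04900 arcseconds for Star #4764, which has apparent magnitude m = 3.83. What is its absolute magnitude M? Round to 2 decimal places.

M = 2.28

d = 1/p = 1/0.04900″ = 20.408 pc.
m − M = 5 log₁₀(20.408) − 5 = 6.5490 − 5 = 1.5490.
M = m − (m − M) = 3.83 − 1.5490 = 2.28.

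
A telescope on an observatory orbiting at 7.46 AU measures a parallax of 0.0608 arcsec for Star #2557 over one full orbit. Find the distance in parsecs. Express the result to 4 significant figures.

122.7 pc

With baseline B (in AU) and parallax p (in arcsec), d = B/p parsecs.
d = 7.46 / 0.0608 = 122.7 pc.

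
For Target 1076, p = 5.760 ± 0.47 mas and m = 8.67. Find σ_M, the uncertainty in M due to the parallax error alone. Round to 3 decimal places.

σ_M = 0.177 mag

M = m − 5 log₁₀ d + 5 = m + 5 log₁₀ p + 5, so ∂M/∂p = 5/(p ln 10).
σ_M = (5/ln 10) · (σ_p/p) = 2.1715 × 0.47/5.760 = 2.1715 × 0.081597 = 0.17719.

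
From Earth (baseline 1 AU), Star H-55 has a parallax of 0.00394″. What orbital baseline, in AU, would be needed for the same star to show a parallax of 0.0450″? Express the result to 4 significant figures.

Parallax scales linearly with baseline: p ∝ B, so B = p_target / p_Earth × 1 AU.
B = 0.0450 / 0.00394 = 11.421 AU.

11.42 AU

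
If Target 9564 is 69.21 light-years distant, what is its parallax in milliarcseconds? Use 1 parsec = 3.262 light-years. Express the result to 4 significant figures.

d = 69.21 ly ÷ 3.262 = 21.217 pc.
p = 1/d = 1/21.217 = 0.047132 arcsec.
= 0.047132 × 1000 = 47.132 mas.

47.13 mas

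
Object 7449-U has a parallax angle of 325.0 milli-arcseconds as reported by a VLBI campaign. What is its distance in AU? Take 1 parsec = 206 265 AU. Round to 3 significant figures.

635000 AU

p = 325.0 milli-arcseconds = 0.3250 arcsec.
d = 1/p = 1/0.3250 = 3.0769 pc.
In AU: 3.0769 × 206265 = 6.3466 × 10^5 AU.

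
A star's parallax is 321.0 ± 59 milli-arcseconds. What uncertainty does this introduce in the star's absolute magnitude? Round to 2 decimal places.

M = m − 5 log₁₀ d + 5 = m + 5 log₁₀ p + 5, so ∂M/∂p = 5/(p ln 10).
σ_M = (5/ln 10) · (σ_p/p) = 2.1715 × 59/321.0 = 2.1715 × 0.1838 = 0.39912.

σ_M = 0.40 mag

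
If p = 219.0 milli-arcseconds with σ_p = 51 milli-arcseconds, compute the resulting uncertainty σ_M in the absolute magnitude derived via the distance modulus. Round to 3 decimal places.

σ_M = 0.506 mag

M = m − 5 log₁₀ d + 5 = m + 5 log₁₀ p + 5, so ∂M/∂p = 5/(p ln 10).
σ_M = (5/ln 10) · (σ_p/p) = 2.1715 × 51/219.0 = 2.1715 × 0.23288 = 0.5057.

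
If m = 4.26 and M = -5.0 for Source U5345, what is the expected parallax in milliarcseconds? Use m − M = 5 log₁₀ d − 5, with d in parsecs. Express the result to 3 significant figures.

m − M = 4.26 − (-5.0) = 9.26.
d = 10^((m−M)/5 + 1) = 10^2.852 = 711.21 pc.
p = 1/d = 1/711.21 = 0.0014061 arcsec = 1.4061 mas.

1.41 mas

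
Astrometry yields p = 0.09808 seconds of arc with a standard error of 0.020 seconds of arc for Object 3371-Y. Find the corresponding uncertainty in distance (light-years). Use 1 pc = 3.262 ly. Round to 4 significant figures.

d = 1/p, so σ_d = σ_p / p².
σ_d = 0.0200 / (0.09808)² = 0.0200 / 0.0096197 = 2.0791 pc = 2.0791 × 3.262 ly = 6.782 ly.

6.782 ly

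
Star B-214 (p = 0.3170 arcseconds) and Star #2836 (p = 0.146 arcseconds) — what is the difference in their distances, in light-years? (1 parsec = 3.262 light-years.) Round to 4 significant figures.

d_A = 1/0.3170″ = 3.1546 pc; d_B = 1/0.1460″ = 6.8493 pc.
|d_B − d_A| = |6.8493 − 3.1546| = 3.6947 pc = 3.6947 × 3.262 ly = 12.052 ly.

12.05 ly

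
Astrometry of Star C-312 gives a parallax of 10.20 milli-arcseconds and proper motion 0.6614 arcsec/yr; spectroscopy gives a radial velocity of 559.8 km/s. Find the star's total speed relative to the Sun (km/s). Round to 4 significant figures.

638.6 km/s

d = 1/p = 1/0.01020″ = 98.039 pc.
v_t = 4.740 μ d = 4.740 × 0.6614 × 98.039 = 307.36 km/s.
v = √(v_r² + v_t²) = √(559.8² + 307.36²) = √407846 = 638.63 km/s.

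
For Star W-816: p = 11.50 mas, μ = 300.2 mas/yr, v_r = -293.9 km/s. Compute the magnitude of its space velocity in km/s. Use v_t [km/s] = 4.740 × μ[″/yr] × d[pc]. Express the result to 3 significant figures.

319 km/s

d = 1/p = 1/0.01150″ = 86.957 pc.
μ = 300.2 mas/yr = 0.3002 ″/yr.
v_t = 4.740 μ d = 4.740 × 0.3002 × 86.957 = 123.74 km/s.
v = √(v_r² + v_t²) = √((-293.9)² + 123.74²) = √101689 = 318.89 km/s.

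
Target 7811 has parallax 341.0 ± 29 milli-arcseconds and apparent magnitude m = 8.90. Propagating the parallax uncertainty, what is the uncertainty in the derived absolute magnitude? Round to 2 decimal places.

M = m − 5 log₁₀ d + 5 = m + 5 log₁₀ p + 5, so ∂M/∂p = 5/(p ln 10).
σ_M = (5/ln 10) · (σ_p/p) = 2.1715 × 29/341.0 = 2.1715 × 0.085044 = 0.18467.

σ_M = 0.18 mag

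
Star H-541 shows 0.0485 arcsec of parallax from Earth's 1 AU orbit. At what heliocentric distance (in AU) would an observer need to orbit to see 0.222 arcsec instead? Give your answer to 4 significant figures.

Parallax scales linearly with baseline: p ∝ B, so B = p_target / p_Earth × 1 AU.
B = 0.222 / 0.0485 = 4.5773 AU.

4.577 AU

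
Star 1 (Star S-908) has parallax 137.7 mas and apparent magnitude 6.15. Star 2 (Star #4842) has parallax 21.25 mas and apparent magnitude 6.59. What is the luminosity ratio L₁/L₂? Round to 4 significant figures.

d₁ = 1/p₁ = 1/0.1377″ = 7.2622 pc; d₂ = 1/p₂ = 1/0.02125″ = 47.059 pc.
M₁ = m₁ − 5 log₁₀ d₁ + 5 = 6.15 − 4.3053 + 5 = 6.8447.
M₂ = 6.59 − 8.3632 + 5 = 3.2268.
L₁/L₂ = 10^(0.4(M₂ − M₁)) = 10^(0.4 × (-3.6179)) = 10^(-1.44716) = 0.035714.

L₁/L₂ = 0.03571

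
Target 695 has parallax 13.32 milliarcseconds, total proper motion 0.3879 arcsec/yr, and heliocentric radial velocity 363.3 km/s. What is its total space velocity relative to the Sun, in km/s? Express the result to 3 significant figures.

389 km/s

d = 1/p = 1/0.01332″ = 75.075 pc.
v_t = 4.740 μ d = 4.740 × 0.3879 × 75.075 = 138.04 km/s.
v = √(v_r² + v_t²) = √(363.3² + 138.04²) = √151042 = 388.64 km/s.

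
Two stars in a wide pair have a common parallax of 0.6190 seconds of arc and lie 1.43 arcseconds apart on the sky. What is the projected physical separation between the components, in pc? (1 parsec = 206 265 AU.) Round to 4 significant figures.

1.120 × 10^-5 pc

d = 1/p = 1/0.6190″ = 1.6155 pc.
At distance d (pc), an angle of θ arcsec spans θ·d AU: s = 1.43 × 1.6155 = 2.3102 AU.
= 2.3102 / 206265 = 1.1200 × 10^-5 pc.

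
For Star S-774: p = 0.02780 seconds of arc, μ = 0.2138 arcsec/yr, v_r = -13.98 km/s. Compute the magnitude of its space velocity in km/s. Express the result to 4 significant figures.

d = 1/p = 1/0.02780″ = 35.971 pc.
v_t = 4.740 μ d = 4.740 × 0.2138 × 35.971 = 36.453 km/s.
v = √(v_r² + v_t²) = √((-13.98)² + 36.453²) = √1524.26 = 39.042 km/s.

39.04 km/s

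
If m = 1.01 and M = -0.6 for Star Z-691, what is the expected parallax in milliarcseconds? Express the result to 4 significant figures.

m − M = 1.01 − (-0.6) = 1.61.
d = 10^((m−M)/5 + 1) = 10^1.322 = 20.989 pc.
p = 1/d = 1/20.989 = 0.047644 arcsec = 47.644 mas.

47.64 mas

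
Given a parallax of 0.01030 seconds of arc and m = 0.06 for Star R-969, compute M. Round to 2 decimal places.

M = -4.88

d = 1/p = 1/0.01030″ = 97.087 pc.
m − M = 5 log₁₀(97.087) − 5 = 9.9358 − 5 = 4.9358.
M = m − (m − M) = 0.06 − 4.9358 = -4.88.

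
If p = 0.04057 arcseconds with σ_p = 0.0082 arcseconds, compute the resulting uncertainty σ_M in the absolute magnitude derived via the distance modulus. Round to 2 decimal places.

M = m − 5 log₁₀ d + 5 = m + 5 log₁₀ p + 5, so ∂M/∂p = 5/(p ln 10).
σ_M = (5/ln 10) · (σ_p/p) = 2.1715 × 0.0082/0.04057 = 2.1715 × 0.20212 = 0.4389.

σ_M = 0.44 mag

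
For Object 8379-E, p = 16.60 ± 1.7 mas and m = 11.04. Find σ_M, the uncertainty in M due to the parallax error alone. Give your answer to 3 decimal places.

M = m − 5 log₁₀ d + 5 = m + 5 log₁₀ p + 5, so ∂M/∂p = 5/(p ln 10).
σ_M = (5/ln 10) · (σ_p/p) = 2.1715 × 1.7/16.60 = 2.1715 × 0.10241 = 0.22238.

σ_M = 0.222 mag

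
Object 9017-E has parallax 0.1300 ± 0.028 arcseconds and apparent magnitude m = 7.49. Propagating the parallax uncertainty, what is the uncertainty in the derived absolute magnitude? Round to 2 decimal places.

M = m − 5 log₁₀ d + 5 = m + 5 log₁₀ p + 5, so ∂M/∂p = 5/(p ln 10).
σ_M = (5/ln 10) · (σ_p/p) = 2.1715 × 0.028/0.1300 = 2.1715 × 0.21538 = 0.4677.

σ_M = 0.47 mag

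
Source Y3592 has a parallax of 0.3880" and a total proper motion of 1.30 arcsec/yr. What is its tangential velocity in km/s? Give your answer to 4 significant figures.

15.88 km/s

d = 1/p = 1/0.3880″ = 2.5773 pc.
v_t = 4.74 × μ × d = 4.74 × 1.30 × 2.5773 = 15.881 km/s.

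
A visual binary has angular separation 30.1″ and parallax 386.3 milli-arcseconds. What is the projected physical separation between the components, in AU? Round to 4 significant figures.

d = 1/p = 1/0.3863″ = 2.5887 pc.
At distance d (pc), an angle of θ arcsec spans θ·d AU: s = 30.1 × 2.5887 = 77.92 AU.

77.92 AU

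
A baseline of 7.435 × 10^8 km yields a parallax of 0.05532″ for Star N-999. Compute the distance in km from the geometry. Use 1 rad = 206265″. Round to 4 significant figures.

2.772 × 10^15 km

θ = 0.05532″ = 0.05532/206265 = 2.6820 × 10^-7 rad.
d = B/θ = (7.435 × 10^8) / (2.6820 × 10^-7) = 2.7722 × 10^15 km.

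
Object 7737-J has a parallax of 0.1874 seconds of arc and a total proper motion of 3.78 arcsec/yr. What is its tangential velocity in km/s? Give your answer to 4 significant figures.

95.61 km/s

d = 1/p = 1/0.1874″ = 5.3362 pc.
v_t = 4.74 × μ × d = 4.74 × 3.78 × 5.3362 = 95.61 km/s.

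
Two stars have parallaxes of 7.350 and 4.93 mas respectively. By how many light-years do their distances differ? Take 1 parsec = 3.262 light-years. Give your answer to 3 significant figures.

d_A = 1/0.007350″ = 136.05 pc; d_B = 1/0.004930″ = 202.84 pc.
|d_B − d_A| = |202.84 − 136.05| = 66.79 pc = 66.79 × 3.262 ly = 217.87 ly.

218 ly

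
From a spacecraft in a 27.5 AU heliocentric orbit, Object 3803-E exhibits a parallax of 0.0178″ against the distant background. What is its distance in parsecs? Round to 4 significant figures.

With baseline B (in AU) and parallax p (in arcsec), d = B/p parsecs.
d = 27.5 / 0.0178 = 1544.9 pc.

1545 pc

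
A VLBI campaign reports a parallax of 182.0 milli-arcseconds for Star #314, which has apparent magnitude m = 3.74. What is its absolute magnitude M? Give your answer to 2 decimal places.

d = 1/p = 1/0.1820″ = 5.4945 pc.
m − M = 5 log₁₀(5.4945) − 5 = 3.6996 − 5 = -1.3004.
M = m − (m − M) = 3.74 − (-1.3004) = 5.04.

M = 5.04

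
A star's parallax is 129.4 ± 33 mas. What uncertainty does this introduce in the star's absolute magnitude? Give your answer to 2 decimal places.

σ_M = 0.55 mag

M = m − 5 log₁₀ d + 5 = m + 5 log₁₀ p + 5, so ∂M/∂p = 5/(p ln 10).
σ_M = (5/ln 10) · (σ_p/p) = 2.1715 × 33/129.4 = 2.1715 × 0.25502 = 0.55378.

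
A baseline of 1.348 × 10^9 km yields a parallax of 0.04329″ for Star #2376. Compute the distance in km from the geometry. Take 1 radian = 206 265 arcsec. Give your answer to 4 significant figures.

6.423 × 10^15 km

θ = 0.04329″ = 0.04329/206265 = 2.0988 × 10^-7 rad.
d = B/θ = (1.348 × 10^9) / (2.0988 × 10^-7) = 6.4227 × 10^15 km.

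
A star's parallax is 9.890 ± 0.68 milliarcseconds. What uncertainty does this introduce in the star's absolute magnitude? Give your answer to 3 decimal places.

M = m − 5 log₁₀ d + 5 = m + 5 log₁₀ p + 5, so ∂M/∂p = 5/(p ln 10).
σ_M = (5/ln 10) · (σ_p/p) = 2.1715 × 0.68/9.890 = 2.1715 × 0.068756 = 0.1493.

σ_M = 0.149 mag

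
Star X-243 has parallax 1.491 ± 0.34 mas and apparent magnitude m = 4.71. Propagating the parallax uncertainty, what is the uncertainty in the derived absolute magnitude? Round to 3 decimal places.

σ_M = 0.495 mag

M = m − 5 log₁₀ d + 5 = m + 5 log₁₀ p + 5, so ∂M/∂p = 5/(p ln 10).
σ_M = (5/ln 10) · (σ_p/p) = 2.1715 × 0.34/1.491 = 2.1715 × 0.22803 = 0.49517.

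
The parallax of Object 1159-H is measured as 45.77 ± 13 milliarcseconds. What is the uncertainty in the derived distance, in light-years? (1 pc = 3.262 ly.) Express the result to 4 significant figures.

d = 1/p, so σ_d = σ_p / p².
σ_d = 0.0130 / (0.04577)² = 0.0130 / 0.0020949 = 6.2055 pc = 6.2055 × 3.262 ly = 20.242 ly.

20.24 ly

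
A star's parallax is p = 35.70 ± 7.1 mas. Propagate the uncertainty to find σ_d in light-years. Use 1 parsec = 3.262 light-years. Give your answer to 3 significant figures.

d = 1/p, so σ_d = σ_p / p².
σ_d = 0.00710 / (0.03570)² = 0.00710 / 0.0012745 = 5.5708 pc = 5.5708 × 3.262 ly = 18.172 ly.

18.2 ly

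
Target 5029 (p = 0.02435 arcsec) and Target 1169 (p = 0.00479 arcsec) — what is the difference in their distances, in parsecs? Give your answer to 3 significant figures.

d_A = 1/0.02435″ = 41.068 pc; d_B = 1/0.004790″ = 208.77 pc.
|d_B − d_A| = |208.77 − 41.068| = 167.7 pc.

168 pc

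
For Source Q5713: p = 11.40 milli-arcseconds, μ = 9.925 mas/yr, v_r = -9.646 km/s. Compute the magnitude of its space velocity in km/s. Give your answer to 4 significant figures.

d = 1/p = 1/0.01140″ = 87.719 pc.
μ = 9.925 mas/yr = 0.009925 ″/yr.
v_t = 4.740 μ d = 4.740 × 0.009925 × 87.719 = 4.1267 km/s.
v = √(v_r² + v_t²) = √((-9.646)² + 4.1267²) = √110.075 = 10.492 km/s.

10.49 km/s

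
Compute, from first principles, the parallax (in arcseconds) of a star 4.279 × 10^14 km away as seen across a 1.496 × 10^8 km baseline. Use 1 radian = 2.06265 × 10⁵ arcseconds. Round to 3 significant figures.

0.0721 arcsec

θ ≈ B/d = (1.496 × 10^8) / (4.279 × 10^14) = 3.4961 × 10^-7 rad.
In arcseconds: 3.4961 × 10^-7 × 206265 = 0.072112″.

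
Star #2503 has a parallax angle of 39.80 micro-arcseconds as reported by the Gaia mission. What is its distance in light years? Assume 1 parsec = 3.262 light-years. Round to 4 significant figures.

81960 light years

p = 39.80 micro-arcseconds = 0.00003980 arcsec.
d = 1/p = 1/0.00003980 = 25126 pc.
In light-years: 25126 × 3.262 = 81961 ly.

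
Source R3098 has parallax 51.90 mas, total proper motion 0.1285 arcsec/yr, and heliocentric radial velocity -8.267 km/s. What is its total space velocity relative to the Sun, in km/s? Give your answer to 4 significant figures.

d = 1/p = 1/0.05190″ = 19.268 pc.
v_t = 4.740 μ d = 4.740 × 0.1285 × 19.268 = 11.736 km/s.
v = √(v_r² + v_t²) = √((-8.267)² + 11.736²) = √206.077 = 14.355 km/s.

14.36 km/s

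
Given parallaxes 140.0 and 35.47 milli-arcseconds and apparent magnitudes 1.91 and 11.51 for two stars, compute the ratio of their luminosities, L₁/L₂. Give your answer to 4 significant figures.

d₁ = 1/p₁ = 1/0.1400″ = 7.1429 pc; d₂ = 1/p₂ = 1/0.03547″ = 28.193 pc.
M₁ = m₁ − 5 log₁₀ d₁ + 5 = 1.91 − 4.2694 + 5 = 2.6406.
M₂ = 11.51 − 7.2507 + 5 = 9.2593.
L₁/L₂ = 10^(0.4(M₂ − M₁)) = 10^(0.4 × 6.6187) = 10^2.64748 = 444.1.

L₁/L₂ = 444.1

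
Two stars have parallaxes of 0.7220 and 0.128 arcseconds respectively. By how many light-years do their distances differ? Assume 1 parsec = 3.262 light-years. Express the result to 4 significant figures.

d_A = 1/0.7220″ = 1.385 pc; d_B = 1/0.1280″ = 7.8125 pc.
|d_B − d_A| = |7.8125 − 1.385| = 6.4275 pc = 6.4275 × 3.262 ly = 20.967 ly.

20.97 ly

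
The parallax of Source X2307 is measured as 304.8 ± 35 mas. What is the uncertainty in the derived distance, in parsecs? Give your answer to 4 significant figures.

0.3767 pc

d = 1/p, so σ_d = σ_p / p².
σ_d = 0.0350 / (0.3048)² = 0.0350 / 0.092903 = 0.37674 pc.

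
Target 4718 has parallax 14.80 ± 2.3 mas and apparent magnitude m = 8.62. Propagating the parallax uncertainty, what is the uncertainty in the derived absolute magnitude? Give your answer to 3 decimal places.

σ_M = 0.337 mag

M = m − 5 log₁₀ d + 5 = m + 5 log₁₀ p + 5, so ∂M/∂p = 5/(p ln 10).
σ_M = (5/ln 10) · (σ_p/p) = 2.1715 × 2.3/14.80 = 2.1715 × 0.15541 = 0.33747.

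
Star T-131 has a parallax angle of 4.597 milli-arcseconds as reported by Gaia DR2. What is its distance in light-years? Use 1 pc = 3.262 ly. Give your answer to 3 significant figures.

p = 4.597 milli-arcseconds = 0.004597 arcsec.
d = 1/p = 1/0.004597 = 217.53 pc.
In light-years: 217.53 × 3.262 = 709.58 ly.

710 light years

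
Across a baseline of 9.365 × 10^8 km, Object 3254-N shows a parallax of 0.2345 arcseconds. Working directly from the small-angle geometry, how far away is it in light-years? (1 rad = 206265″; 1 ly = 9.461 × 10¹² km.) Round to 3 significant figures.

θ = 0.2345″ = 0.2345/206265 = 1.1369 × 10^-6 rad.
d = B/θ = (9.365 × 10^8) / (1.1369 × 10^-6) = 8.2373 × 10^14 km = (8.2373 × 10^14) / (9.461 × 10^12) ly = 87.066 ly.

87.1 ly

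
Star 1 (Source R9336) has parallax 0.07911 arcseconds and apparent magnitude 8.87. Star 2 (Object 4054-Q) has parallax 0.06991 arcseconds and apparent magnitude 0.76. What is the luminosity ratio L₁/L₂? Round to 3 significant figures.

d₁ = 1/p₁ = 1/0.07911″ = 12.641 pc; d₂ = 1/p₂ = 1/0.06991″ = 14.304 pc.
M₁ = m₁ − 5 log₁₀ d₁ + 5 = 8.87 − 5.5089 + 5 = 8.3611.
M₂ = 0.76 − 5.7773 + 5 = -0.0173.
L₁/L₂ = 10^(0.4(M₂ − M₁)) = 10^(0.4 × (-8.3784)) = 10^(-3.35136) = 0.00044529.

L₁/L₂ = 0.000445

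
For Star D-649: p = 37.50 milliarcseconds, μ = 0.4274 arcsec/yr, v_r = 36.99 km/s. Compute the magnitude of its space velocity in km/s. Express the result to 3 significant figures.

d = 1/p = 1/0.03750″ = 26.667 pc.
v_t = 4.740 μ d = 4.740 × 0.4274 × 26.667 = 54.024 km/s.
v = √(v_r² + v_t²) = √(36.99² + 54.024²) = √4286.85 = 65.474 km/s.

65.5 km/s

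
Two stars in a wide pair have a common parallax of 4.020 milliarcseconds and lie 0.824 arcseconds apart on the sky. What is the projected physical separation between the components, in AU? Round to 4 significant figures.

d = 1/p = 1/0.004020″ = 248.76 pc.
At distance d (pc), an angle of θ arcsec spans θ·d AU: s = 0.824 × 248.76 = 204.98 AU.

205.0 AU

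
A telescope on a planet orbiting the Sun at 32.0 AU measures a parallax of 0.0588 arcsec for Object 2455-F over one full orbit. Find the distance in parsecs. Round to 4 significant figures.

With baseline B (in AU) and parallax p (in arcsec), d = B/p parsecs.
d = 32.0 / 0.0588 = 544.22 pc.

544.2 pc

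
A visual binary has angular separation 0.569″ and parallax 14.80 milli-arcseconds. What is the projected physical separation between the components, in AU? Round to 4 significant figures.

d = 1/p = 1/0.01480″ = 67.568 pc.
At distance d (pc), an angle of θ arcsec spans θ·d AU: s = 0.569 × 67.568 = 38.446 AU.

38.45 AU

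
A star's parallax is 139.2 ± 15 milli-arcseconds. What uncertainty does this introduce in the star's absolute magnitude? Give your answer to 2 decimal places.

σ_M = 0.23 mag

M = m − 5 log₁₀ d + 5 = m + 5 log₁₀ p + 5, so ∂M/∂p = 5/(p ln 10).
σ_M = (5/ln 10) · (σ_p/p) = 2.1715 × 15/139.2 = 2.1715 × 0.10776 = 0.234.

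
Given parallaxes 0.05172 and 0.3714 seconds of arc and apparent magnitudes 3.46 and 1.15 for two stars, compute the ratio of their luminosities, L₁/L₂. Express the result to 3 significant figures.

d₁ = 1/p₁ = 1/0.05172″ = 19.335 pc; d₂ = 1/p₂ = 1/0.3714″ = 2.6925 pc.
M₁ = m₁ − 5 log₁₀ d₁ + 5 = 3.46 − 6.4317 + 5 = 2.0283.
M₂ = 1.15 − 2.1508 + 5 = 3.9992.
L₁/L₂ = 10^(0.4(M₂ − M₁)) = 10^(0.4 × 1.9709) = 10^0.78836 = 6.1427.

L₁/L₂ = 6.14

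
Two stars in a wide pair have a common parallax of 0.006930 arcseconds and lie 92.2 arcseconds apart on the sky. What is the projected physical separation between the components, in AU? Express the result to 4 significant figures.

13300 AU

d = 1/p = 1/0.006930″ = 144.3 pc.
At distance d (pc), an angle of θ arcsec spans θ·d AU: s = 92.2 × 144.3 = 13304 AU.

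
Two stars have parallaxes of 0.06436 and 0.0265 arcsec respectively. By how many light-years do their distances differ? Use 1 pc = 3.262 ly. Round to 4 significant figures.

d_A = 1/0.06436″ = 15.538 pc; d_B = 1/0.02650″ = 37.736 pc.
|d_B − d_A| = |37.736 − 15.538| = 22.198 pc = 22.198 × 3.262 ly = 72.41 ly.

72.41 ly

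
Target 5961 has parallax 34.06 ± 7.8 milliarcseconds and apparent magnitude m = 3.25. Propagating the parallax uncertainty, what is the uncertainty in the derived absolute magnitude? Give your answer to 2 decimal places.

M = m − 5 log₁₀ d + 5 = m + 5 log₁₀ p + 5, so ∂M/∂p = 5/(p ln 10).
σ_M = (5/ln 10) · (σ_p/p) = 2.1715 × 7.8/34.06 = 2.1715 × 0.22901 = 0.4973.

σ_M = 0.50 mag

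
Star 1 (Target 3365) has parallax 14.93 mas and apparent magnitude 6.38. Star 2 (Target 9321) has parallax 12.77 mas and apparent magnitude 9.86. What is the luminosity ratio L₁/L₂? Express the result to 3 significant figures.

L₁/L₂ = 18.0

d₁ = 1/p₁ = 1/0.01493″ = 66.979 pc; d₂ = 1/p₂ = 1/0.01277″ = 78.309 pc.
M₁ = m₁ − 5 log₁₀ d₁ + 5 = 6.38 − 9.1297 + 5 = 2.2503.
M₂ = 9.86 − 9.4691 + 5 = 5.3909.
L₁/L₂ = 10^(0.4(M₂ − M₁)) = 10^(0.4 × 3.1406) = 10^1.25624 = 18.04.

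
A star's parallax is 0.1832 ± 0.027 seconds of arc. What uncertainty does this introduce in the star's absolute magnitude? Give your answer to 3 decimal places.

M = m − 5 log₁₀ d + 5 = m + 5 log₁₀ p + 5, so ∂M/∂p = 5/(p ln 10).
σ_M = (5/ln 10) · (σ_p/p) = 2.1715 × 0.027/0.1832 = 2.1715 × 0.14738 = 0.32004.

σ_M = 0.320 mag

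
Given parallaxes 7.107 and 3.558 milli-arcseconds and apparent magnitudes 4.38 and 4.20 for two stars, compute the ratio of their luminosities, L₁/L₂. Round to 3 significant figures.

L₁/L₂ = 0.212

d₁ = 1/p₁ = 1/0.007107″ = 140.71 pc; d₂ = 1/p₂ = 1/0.003558″ = 281.06 pc.
M₁ = m₁ − 5 log₁₀ d₁ + 5 = 4.38 − 10.7416 + 5 = -1.3616.
M₂ = 4.20 − 12.2440 + 5 = -3.0440.
L₁/L₂ = 10^(0.4(M₂ − M₁)) = 10^(0.4 × (-1.6824)) = 10^(-0.67296) = 0.21234.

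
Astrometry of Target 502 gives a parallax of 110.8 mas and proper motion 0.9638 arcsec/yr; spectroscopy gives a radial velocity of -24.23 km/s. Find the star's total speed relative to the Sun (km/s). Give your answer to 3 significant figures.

47.8 km/s

d = 1/p = 1/0.1108″ = 9.0253 pc.
v_t = 4.740 μ d = 4.740 × 0.9638 × 9.0253 = 41.231 km/s.
v = √(v_r² + v_t²) = √((-24.23)² + 41.231²) = √2287.09 = 47.824 km/s.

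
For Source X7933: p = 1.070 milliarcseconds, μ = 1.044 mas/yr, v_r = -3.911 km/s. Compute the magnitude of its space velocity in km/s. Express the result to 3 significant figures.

6.06 km/s

d = 1/p = 1/0.001070″ = 934.58 pc.
μ = 1.044 mas/yr = 0.001044 ″/yr.
v_t = 4.740 μ d = 4.740 × 0.001044 × 934.58 = 4.6248 km/s.
v = √(v_r² + v_t²) = √((-3.911)² + 4.6248²) = √36.6847 = 6.0568 km/s.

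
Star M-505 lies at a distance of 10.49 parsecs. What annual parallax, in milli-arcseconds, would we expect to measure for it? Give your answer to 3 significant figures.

p = 1/d = 1/10.49 = 0.095329 arcsec.
= 0.095329 × 1000 = 95.329 mas.

95.3 mas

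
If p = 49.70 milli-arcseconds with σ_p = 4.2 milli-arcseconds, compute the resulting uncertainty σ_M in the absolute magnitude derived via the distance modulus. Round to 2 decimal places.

M = m − 5 log₁₀ d + 5 = m + 5 log₁₀ p + 5, so ∂M/∂p = 5/(p ln 10).
σ_M = (5/ln 10) · (σ_p/p) = 2.1715 × 4.2/49.70 = 2.1715 × 0.084507 = 0.18351.

σ_M = 0.18 mag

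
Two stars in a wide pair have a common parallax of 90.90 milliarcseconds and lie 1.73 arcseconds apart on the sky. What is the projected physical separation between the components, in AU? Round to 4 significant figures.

19.03 AU

d = 1/p = 1/0.09090″ = 11.001 pc.
At distance d (pc), an angle of θ arcsec spans θ·d AU: s = 1.73 × 11.001 = 19.032 AU.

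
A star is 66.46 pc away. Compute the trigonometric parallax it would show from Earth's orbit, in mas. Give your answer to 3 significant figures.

15.0 mas

p = 1/d = 1/66.46 = 0.015047 arcsec.
= 0.015047 × 1000 = 15.047 mas.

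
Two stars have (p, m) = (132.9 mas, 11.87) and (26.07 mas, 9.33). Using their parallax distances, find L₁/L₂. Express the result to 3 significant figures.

d₁ = 1/p₁ = 1/0.1329″ = 7.5245 pc; d₂ = 1/p₂ = 1/0.02607″ = 38.358 pc.
M₁ = m₁ − 5 log₁₀ d₁ + 5 = 11.87 − 4.3824 + 5 = 12.4876.
M₂ = 9.33 − 7.9193 + 5 = 6.4107.
L₁/L₂ = 10^(0.4(M₂ − M₁)) = 10^(0.4 × (-6.0769)) = 10^(-2.43076) = 0.0037089.

L₁/L₂ = 0.00371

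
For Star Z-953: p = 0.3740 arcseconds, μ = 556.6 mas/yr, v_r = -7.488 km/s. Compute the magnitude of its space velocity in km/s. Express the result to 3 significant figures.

d = 1/p = 1/0.3740″ = 2.6738 pc.
μ = 556.6 mas/yr = 0.5566 ″/yr.
v_t = 4.740 μ d = 4.740 × 0.5566 × 2.6738 = 7.0542 km/s.
v = √(v_r² + v_t²) = √((-7.488)² + 7.0542²) = √105.832 = 10.287 km/s.

10.3 km/s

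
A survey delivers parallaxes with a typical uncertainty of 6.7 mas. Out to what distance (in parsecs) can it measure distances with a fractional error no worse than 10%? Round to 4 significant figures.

14.93 pc

σ_d/d = σ_p/p, so the condition is σ_p/p ≤ 0.10, i.e. p ≥ σ_p/0.10.
p_min = 6.7/0.10 = 67 mas = 0.067 arcsec.
d_max = 1/p_min = 1/0.067 = 14.925 pc.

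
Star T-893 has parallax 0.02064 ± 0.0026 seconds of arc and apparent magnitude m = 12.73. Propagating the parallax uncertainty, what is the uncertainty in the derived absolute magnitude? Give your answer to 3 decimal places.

σ_M = 0.274 mag

M = m − 5 log₁₀ d + 5 = m + 5 log₁₀ p + 5, so ∂M/∂p = 5/(p ln 10).
σ_M = (5/ln 10) · (σ_p/p) = 2.1715 × 0.0026/0.02064 = 2.1715 × 0.12597 = 0.27354.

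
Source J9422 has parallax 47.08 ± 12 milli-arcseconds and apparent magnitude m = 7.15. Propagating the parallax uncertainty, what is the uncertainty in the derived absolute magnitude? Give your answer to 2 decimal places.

M = m − 5 log₁₀ d + 5 = m + 5 log₁₀ p + 5, so ∂M/∂p = 5/(p ln 10).
σ_M = (5/ln 10) · (σ_p/p) = 2.1715 × 12/47.08 = 2.1715 × 0.25489 = 0.55349.

σ_M = 0.55 mag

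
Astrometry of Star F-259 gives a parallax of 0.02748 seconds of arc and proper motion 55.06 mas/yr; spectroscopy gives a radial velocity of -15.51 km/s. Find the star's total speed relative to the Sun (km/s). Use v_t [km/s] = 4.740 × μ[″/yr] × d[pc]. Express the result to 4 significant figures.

18.19 km/s

d = 1/p = 1/0.02748″ = 36.39 pc.
μ = 55.06 mas/yr = 0.05506 ″/yr.
v_t = 4.740 μ d = 4.740 × 0.05506 × 36.39 = 9.4972 km/s.
v = √(v_r² + v_t²) = √((-15.51)² + 9.4972²) = √330.757 = 18.187 km/s.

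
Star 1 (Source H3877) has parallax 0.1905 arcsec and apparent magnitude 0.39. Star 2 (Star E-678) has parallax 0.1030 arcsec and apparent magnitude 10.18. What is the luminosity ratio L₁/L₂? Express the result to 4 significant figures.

L₁/L₂ = 2409

d₁ = 1/p₁ = 1/0.1905″ = 5.2493 pc; d₂ = 1/p₂ = 1/0.1030″ = 9.7087 pc.
M₁ = m₁ − 5 log₁₀ d₁ + 5 = 0.39 − 3.6005 + 5 = 1.7895.
M₂ = 10.18 − 4.9358 + 5 = 10.2442.
L₁/L₂ = 10^(0.4(M₂ − M₁)) = 10^(0.4 × 8.4547) = 10^3.38188 = 2409.2.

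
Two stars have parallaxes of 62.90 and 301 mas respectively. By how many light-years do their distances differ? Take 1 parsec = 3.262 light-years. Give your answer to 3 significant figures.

d_A = 1/0.06290″ = 15.898 pc; d_B = 1/0.3010″ = 3.3223 pc.
|d_B − d_A| = |3.3223 − 15.898| = 12.576 pc = 12.576 × 3.262 ly = 41.023 ly.

41.0 ly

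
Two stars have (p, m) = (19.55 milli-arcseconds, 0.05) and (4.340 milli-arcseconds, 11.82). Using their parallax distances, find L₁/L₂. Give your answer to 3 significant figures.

d₁ = 1/p₁ = 1/0.01955″ = 51.151 pc; d₂ = 1/p₂ = 1/0.004340″ = 230.41 pc.
M₁ = m₁ − 5 log₁₀ d₁ + 5 = 0.05 − 8.5443 + 5 = -3.4943.
M₂ = 11.82 − 11.8125 + 5 = 5.0075.
L₁/L₂ = 10^(0.4(M₂ − M₁)) = 10^(0.4 × 8.5018) = 10^3.40072 = 2516.1.

L₁/L₂ = 2520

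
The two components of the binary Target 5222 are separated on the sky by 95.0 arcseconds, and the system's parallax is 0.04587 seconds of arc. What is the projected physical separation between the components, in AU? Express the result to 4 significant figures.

d = 1/p = 1/0.04587″ = 21.801 pc.
At distance d (pc), an angle of θ arcsec spans θ·d AU: s = 95.0 × 21.801 = 2071.1 AU.

2071 AU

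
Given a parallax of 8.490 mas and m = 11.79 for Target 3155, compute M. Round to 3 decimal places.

d = 1/p = 1/0.008490″ = 117.79 pc.
m − M = 5 log₁₀(117.79) − 5 = 10.3555 − 5 = 5.3555.
M = m − (m − M) = 11.79 − 5.3555 = 6.435.

M = 6.435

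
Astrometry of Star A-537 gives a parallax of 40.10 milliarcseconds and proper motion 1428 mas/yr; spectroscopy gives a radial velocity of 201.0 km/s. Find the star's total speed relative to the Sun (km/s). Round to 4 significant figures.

d = 1/p = 1/0.04010″ = 24.938 pc.
μ = 1428 mas/yr = 1.428 ″/yr.
v_t = 4.740 μ d = 4.740 × 1.428 × 24.938 = 168.8 km/s.
v = √(v_r² + v_t²) = √(201.0² + 168.8²) = √68894.4 = 262.48 km/s.

262.5 km/s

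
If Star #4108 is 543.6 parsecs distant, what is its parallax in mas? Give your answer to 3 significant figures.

p = 1/d = 1/543.6 = 0.0018396 arcsec.
= 0.0018396 × 1000 = 1.8396 mas.

1.84 mas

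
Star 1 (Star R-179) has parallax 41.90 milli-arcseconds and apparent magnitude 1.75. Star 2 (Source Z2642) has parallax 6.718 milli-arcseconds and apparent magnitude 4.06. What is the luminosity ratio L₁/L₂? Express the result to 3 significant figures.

d₁ = 1/p₁ = 1/0.04190″ = 23.866 pc; d₂ = 1/p₂ = 1/0.006718″ = 148.85 pc.
M₁ = m₁ − 5 log₁₀ d₁ + 5 = 1.75 − 6.8889 + 5 = -0.1389.
M₂ = 4.06 − 10.8637 + 5 = -1.8037.
L₁/L₂ = 10^(0.4(M₂ − M₁)) = 10^(0.4 × (-1.6648)) = 10^(-0.66592) = 0.21581.

L₁/L₂ = 0.216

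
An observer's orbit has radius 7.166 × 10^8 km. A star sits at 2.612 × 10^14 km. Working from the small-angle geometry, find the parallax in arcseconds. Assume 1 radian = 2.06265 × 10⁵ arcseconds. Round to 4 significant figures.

θ ≈ B/d = (7.166 × 10^8) / (2.612 × 10^14) = 2.7435 × 10^-6 rad.
In arcseconds: 2.7435 × 10^-6 × 206265 = 0.56589″.

0.5659 arcsec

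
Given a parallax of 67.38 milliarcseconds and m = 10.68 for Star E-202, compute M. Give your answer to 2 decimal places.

d = 1/p = 1/0.06738″ = 14.841 pc.
m − M = 5 log₁₀(14.841) − 5 = 5.8573 − 5 = 0.8573.
M = m − (m − M) = 10.68 − 0.8573 = 9.82.

M = 9.82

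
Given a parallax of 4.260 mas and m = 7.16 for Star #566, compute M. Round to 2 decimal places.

d = 1/p = 1/0.004260″ = 234.74 pc.
m − M = 5 log₁₀(234.74) − 5 = 11.8529 − 5 = 6.8529.
M = m − (m − M) = 7.16 − 6.8529 = 0.31.

M = 0.31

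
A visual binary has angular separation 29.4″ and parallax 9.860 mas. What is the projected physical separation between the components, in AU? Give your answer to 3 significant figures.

2980 AU

d = 1/p = 1/0.009860″ = 101.42 pc.
At distance d (pc), an angle of θ arcsec spans θ·d AU: s = 29.4 × 101.42 = 2981.7 AU.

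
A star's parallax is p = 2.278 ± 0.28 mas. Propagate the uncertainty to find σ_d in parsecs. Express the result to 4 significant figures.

d = 1/p, so σ_d = σ_p / p².
σ_d = 0.000280 / (0.002278)² = 0.000280 / 0.0000051893 = 53.957 pc.

53.96 pc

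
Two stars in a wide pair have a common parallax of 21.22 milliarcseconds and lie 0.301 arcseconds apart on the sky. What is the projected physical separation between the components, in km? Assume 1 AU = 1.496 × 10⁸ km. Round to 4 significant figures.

d = 1/p = 1/0.02122″ = 47.125 pc.
At distance d (pc), an angle of θ arcsec spans θ·d AU: s = 0.301 × 47.125 = 14.185 AU.
= 14.185 × 1.496 × 10⁸ km = 2.1221 × 10^9 km.

2.122 × 10^9 km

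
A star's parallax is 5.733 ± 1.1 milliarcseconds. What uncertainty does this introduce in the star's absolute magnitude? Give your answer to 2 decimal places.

M = m − 5 log₁₀ d + 5 = m + 5 log₁₀ p + 5, so ∂M/∂p = 5/(p ln 10).
σ_M = (5/ln 10) · (σ_p/p) = 2.1715 × 1.1/5.733 = 2.1715 × 0.19187 = 0.41665.

σ_M = 0.42 mag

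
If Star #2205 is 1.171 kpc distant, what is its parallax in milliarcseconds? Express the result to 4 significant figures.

d = 1.171 kpc = 1171 pc.
p = 1/d = 1/1171 = 0.00085397 arcsec.
= 0.00085397 × 1000 = 0.85397 mas.

0.8540 mas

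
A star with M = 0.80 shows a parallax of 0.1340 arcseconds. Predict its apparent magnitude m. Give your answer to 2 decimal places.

d = 1/p = 1/0.1340″ = 7.4627 pc.
m − M = 5 log₁₀ d − 5 = 5 log₁₀(7.4627) − 5 = 4.3645 − 5 = -0.6355.
m = M + (m − M) = 0.80 + (-0.6355) = 0.16.

m = 0.16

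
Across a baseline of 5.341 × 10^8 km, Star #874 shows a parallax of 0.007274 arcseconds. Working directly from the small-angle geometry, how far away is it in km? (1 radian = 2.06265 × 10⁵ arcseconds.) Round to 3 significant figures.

θ = 0.007274″ = 0.007274/206265 = 3.5265 × 10^-8 rad.
d = B/θ = (5.341 × 10^8) / (3.5265 × 10^-8) = 1.5145 × 10^16 km.

1.51 × 10^16 km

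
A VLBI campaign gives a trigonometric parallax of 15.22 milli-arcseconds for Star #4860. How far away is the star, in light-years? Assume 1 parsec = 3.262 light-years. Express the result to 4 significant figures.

p = 15.22 milli-arcseconds = 0.01522 arcsec.
d = 1/p = 1/0.01522 = 65.703 pc.
In light-years: 65.703 × 3.262 = 214.32 ly.

214.3 light years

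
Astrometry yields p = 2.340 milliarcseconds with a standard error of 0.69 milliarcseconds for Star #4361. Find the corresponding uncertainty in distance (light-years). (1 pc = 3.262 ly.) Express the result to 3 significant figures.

d = 1/p, so σ_d = σ_p / p².
σ_d = 0.000690 / (0.002340)² = 0.000690 / 0.0000054756 = 126.01 pc = 126.01 × 3.262 ly = 411.04 ly.

411 ly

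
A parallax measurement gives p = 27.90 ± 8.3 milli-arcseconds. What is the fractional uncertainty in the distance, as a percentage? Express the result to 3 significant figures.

For d = 1/p, |σ_d/d| = |σ_p/p|.
σ_p/p = 8.3 / 27.90 = 0.29749 = 29.749%.

29.7%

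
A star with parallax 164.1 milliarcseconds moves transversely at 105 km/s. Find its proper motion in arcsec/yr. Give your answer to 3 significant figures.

d = 1/p = 1/0.1641″ = 6.0938 pc.
μ = v_t / (4.74 d) = 105 / (4.74 × 6.0938) = 105 / 28.885 = 3.6351 ″/yr.

3.64 arcsec/yr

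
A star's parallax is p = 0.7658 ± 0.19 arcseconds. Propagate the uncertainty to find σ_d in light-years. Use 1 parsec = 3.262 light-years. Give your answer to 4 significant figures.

d = 1/p, so σ_d = σ_p / p².
σ_d = 0.190 / (0.7658)² = 0.190 / 0.58645 = 0.32398 pc = 0.32398 × 3.262 ly = 1.0568 ly.

1.057 ly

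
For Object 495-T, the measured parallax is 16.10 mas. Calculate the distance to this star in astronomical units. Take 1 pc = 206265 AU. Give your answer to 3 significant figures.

p = 16.10 mas = 0.01610 arcsec.
d = 1/p = 1/0.01610 = 62.112 pc.
In AU: 62.112 × 206265 = 1.2812 × 10^7 AU.

1.28 × 10^7 AU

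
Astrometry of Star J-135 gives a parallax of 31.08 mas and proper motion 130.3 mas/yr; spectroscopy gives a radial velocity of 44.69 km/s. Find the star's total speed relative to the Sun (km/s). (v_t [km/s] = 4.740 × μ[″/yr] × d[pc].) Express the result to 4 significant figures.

48.91 km/s

d = 1/p = 1/0.03108″ = 32.175 pc.
μ = 130.3 mas/yr = 0.1303 ″/yr.
v_t = 4.740 μ d = 4.740 × 0.1303 × 32.175 = 19.872 km/s.
v = √(v_r² + v_t²) = √(44.69² + 19.872²) = √2392.09 = 48.909 km/s.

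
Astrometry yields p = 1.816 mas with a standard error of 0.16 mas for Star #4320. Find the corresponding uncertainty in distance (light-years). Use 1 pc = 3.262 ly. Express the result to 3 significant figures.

d = 1/p, so σ_d = σ_p / p².
σ_d = 0.000160 / (0.001816)² = 0.000160 / 0.0000032979 = 48.516 pc = 48.516 × 3.262 ly = 158.26 ly.

158 ly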